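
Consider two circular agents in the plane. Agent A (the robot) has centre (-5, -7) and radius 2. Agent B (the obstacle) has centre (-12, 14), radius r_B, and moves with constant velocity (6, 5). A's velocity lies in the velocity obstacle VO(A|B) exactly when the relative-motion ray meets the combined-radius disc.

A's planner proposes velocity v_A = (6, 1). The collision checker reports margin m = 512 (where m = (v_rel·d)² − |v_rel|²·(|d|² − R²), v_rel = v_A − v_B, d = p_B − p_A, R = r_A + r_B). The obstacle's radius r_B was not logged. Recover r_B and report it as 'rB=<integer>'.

m = 512
d = (-7, 21);  v_rel = (0, -4),  |v_rel|² = 16
v_rel×d = (0)·(21) − (-4)·(-7) = -28
since m = R²·16 − (-28)²:  R² = (784 + 512) / 16 = 81
R = √81 = 9  ⇒  r_B = 9 − 2 = 7

rB=7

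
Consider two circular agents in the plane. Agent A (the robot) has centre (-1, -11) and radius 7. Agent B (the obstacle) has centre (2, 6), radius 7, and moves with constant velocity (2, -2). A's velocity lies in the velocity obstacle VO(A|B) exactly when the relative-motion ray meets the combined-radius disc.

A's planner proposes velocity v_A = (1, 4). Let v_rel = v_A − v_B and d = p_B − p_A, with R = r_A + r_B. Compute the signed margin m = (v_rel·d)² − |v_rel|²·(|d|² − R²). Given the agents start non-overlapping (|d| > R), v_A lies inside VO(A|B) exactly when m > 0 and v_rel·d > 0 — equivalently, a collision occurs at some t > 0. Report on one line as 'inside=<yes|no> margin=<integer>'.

d = (3, 17),  |d|² = 298;  R = 7+7 = 14,  c = 298−14² = 102
v_rel = (-1, 6),  |v_rel|² = 37;  v_rel·d = (-1)·(3) + (6)·(17) = 99
37·t² − 198·t + 102 = 0  ⇒  m = 99² − 37·102 = 6027
m = 6027 > 0,  v_rel·d = 99 > 0  ⇒  inside

inside=yes margin=6027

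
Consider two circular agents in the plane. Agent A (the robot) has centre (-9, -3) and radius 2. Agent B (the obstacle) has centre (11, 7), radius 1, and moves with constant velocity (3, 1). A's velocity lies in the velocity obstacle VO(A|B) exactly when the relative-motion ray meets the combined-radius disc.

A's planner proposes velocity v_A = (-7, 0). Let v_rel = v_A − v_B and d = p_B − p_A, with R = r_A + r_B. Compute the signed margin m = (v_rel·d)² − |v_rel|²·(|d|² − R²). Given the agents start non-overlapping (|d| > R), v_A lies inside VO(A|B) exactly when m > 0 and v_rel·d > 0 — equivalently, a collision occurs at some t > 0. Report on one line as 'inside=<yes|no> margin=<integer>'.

d = (20, 10),  |d|² = 500;  R = 2+1 = 3,  c = 500−3² = 491
v_rel = (-10, -1),  |v_rel|² = 101;  v_rel·d = (-10)·(20) + (-1)·(10) = -210
101·t² + 420·t + 491 = 0  ⇒  m = (-210)² − 101·491 = -5491
m = -5491 < 0,  v_rel·d = -210 < 0  ⇒  outside

inside=no margin=-5491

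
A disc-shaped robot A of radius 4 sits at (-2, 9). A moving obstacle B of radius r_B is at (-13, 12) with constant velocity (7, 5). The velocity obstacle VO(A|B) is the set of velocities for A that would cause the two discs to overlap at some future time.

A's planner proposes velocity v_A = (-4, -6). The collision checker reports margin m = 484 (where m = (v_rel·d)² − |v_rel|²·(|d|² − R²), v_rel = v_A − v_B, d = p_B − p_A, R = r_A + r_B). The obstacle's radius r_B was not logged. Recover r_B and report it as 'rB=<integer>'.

m = 484
d = (-11, 3);  v_rel = (-11, -11),  |v_rel|² = 242
v_rel×d = (-11)·(3) − (-11)·(-11) = -154
since m = R²·242 − (-154)²:  R² = (23716 + 484) / 242 = 100
R = √100 = 10  ⇒  r_B = 10 − 4 = 6

rB=6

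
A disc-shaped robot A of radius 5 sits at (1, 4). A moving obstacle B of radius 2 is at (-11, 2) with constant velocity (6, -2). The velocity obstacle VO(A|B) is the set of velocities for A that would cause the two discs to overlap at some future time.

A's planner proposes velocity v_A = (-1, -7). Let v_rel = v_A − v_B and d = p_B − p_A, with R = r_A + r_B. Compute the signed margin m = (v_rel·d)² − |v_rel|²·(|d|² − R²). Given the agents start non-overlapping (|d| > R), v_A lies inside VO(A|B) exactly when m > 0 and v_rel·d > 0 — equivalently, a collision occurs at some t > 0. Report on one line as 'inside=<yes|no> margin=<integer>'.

d = (-12, -2),  |d|² = 148;  R = 5+2 = 7,  c = 148−7² = 99
v_rel = (-7, -5),  |v_rel|² = 74;  v_rel·d = (-7)·(-12) + (-5)·(-2) = 94
74·t² − 188·t + 99 = 0  ⇒  m = 94² − 74·99 = 1510
m = 1510 > 0,  v_rel·d = 94 > 0  ⇒  inside

inside=yes margin=1510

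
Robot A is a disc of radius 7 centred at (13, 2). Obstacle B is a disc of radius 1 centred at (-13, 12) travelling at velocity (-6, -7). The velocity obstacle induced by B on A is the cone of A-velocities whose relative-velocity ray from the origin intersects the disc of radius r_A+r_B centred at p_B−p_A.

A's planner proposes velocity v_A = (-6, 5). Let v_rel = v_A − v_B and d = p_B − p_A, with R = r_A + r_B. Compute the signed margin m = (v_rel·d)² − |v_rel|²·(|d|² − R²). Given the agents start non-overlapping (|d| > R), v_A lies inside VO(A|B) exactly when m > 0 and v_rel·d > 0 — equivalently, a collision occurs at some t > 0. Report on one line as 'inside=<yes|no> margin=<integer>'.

d = (-26, 10),  |d|² = 776;  R = 7+1 = 8,  c = 776−8² = 712
v_rel = (0, 12),  |v_rel|² = 144;  v_rel·d = (0)·(-26) + (12)·(10) = 120
144·t² − 240·t + 712 = 0  ⇒  m = 120² − 144·712 = -88128
m = -88128 < 0,  v_rel·d = 120 > 0  ⇒  outside

inside=no margin=-88128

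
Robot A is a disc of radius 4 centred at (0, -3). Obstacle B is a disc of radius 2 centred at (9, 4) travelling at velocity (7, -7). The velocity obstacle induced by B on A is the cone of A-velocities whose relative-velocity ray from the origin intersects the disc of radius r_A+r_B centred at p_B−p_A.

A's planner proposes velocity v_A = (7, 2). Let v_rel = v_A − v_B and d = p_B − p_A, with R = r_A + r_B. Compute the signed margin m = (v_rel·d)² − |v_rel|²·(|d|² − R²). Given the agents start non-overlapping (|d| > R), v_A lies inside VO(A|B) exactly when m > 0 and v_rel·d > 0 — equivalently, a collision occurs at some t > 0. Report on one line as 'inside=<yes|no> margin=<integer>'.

d = (9, 7),  |d|² = 130;  R = 4+2 = 6,  c = 130−6² = 94
v_rel = (0, 9),  |v_rel|² = 81;  v_rel·d = (0)·(9) + (9)·(7) = 63
81·t² − 126·t + 94 = 0  ⇒  m = 63² − 81·94 = -3645
m = -3645 < 0,  v_rel·d = 63 > 0  ⇒  outside

inside=no margin=-3645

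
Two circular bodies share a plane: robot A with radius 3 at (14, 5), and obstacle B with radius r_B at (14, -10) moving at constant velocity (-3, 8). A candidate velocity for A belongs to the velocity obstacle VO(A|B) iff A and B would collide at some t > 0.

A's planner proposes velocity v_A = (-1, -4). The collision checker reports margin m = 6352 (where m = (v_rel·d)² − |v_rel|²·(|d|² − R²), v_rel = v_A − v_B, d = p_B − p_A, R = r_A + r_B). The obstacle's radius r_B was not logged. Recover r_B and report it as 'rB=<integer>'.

m = 6352
d = (0, -15);  v_rel = (2, -12),  |v_rel|² = 148
v_rel×d = (2)·(-15) − (-12)·(0) = -30
since m = R²·148 − (-30)²:  R² = (900 + 6352) / 148 = 49
R = √49 = 7  ⇒  r_B = 7 − 3 = 4

rB=4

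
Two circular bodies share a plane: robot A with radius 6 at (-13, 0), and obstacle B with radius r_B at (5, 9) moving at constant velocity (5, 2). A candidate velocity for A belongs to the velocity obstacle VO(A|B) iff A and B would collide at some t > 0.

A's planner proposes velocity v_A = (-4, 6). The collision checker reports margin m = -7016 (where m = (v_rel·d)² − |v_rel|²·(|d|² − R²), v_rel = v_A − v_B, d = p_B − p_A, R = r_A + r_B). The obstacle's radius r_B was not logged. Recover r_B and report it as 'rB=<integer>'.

m = -7016
d = (18, 9);  v_rel = (-9, 4),  |v_rel|² = 97
v_rel×d = (-9)·(9) − (4)·(18) = -153
since m = R²·97 − (-153)²:  R² = (23409 + -7016) / 97 = 169
R = √169 = 13  ⇒  r_B = 13 − 6 = 7

rB=7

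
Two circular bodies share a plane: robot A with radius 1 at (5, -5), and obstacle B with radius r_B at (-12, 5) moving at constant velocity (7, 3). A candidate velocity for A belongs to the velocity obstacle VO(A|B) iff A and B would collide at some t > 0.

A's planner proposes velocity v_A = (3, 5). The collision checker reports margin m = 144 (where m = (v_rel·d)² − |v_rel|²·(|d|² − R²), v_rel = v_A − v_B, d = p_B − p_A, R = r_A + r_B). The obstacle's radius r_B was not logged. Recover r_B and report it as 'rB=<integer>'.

m = 144
d = (-17, 10);  v_rel = (-4, 2),  |v_rel|² = 20
v_rel×d = (-4)·(10) − (2)·(-17) = -6
since m = R²·20 − (-6)²:  R² = (36 + 144) / 20 = 9
R = √9 = 3  ⇒  r_B = 3 − 1 = 2

rB=2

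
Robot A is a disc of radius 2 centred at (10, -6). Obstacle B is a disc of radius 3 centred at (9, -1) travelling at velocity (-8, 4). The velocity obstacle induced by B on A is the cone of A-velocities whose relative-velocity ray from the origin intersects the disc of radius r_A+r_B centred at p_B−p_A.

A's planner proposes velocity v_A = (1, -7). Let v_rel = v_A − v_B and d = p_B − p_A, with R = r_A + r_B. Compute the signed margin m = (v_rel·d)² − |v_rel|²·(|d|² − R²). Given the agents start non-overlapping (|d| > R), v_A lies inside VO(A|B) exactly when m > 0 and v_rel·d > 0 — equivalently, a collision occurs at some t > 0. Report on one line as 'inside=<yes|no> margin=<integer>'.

d = (-1, 5),  |d|² = 26;  R = 2+3 = 5,  c = 26−5² = 1
v_rel = (9, -11),  |v_rel|² = 202;  v_rel·d = (9)·(-1) + (-11)·(5) = -64
202·t² + 128·t + 1 = 0  ⇒  m = (-64)² − 202·1 = 3894
m = 3894 > 0,  v_rel·d = -64 < 0  ⇒  outside

inside=no margin=3894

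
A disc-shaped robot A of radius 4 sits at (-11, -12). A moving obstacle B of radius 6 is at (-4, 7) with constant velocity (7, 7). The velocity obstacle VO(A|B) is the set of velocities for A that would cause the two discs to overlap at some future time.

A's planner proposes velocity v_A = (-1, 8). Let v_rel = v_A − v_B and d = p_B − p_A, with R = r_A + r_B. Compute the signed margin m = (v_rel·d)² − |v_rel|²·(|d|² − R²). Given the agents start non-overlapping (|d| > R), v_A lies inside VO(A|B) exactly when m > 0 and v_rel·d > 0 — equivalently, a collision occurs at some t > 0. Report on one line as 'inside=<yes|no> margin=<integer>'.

d = (7, 19),  |d|² = 410;  R = 4+6 = 10,  c = 410−10² = 310
v_rel = (-8, 1),  |v_rel|² = 65;  v_rel·d = (-8)·(7) + (1)·(19) = -37
65·t² + 74·t + 310 = 0  ⇒  m = (-37)² − 65·310 = -18781
m = -18781 < 0,  v_rel·d = -37 < 0  ⇒  outside

inside=no margin=-18781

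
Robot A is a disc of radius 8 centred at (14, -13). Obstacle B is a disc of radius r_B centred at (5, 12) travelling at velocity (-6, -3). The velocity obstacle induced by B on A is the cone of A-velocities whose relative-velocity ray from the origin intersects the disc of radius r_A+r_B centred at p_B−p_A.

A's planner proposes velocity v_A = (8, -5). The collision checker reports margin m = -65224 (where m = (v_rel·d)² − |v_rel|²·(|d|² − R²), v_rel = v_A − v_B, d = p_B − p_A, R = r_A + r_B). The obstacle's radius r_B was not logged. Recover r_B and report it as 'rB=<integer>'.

m = -65224
d = (-9, 25);  v_rel = (14, -2),  |v_rel|² = 200
v_rel×d = (14)·(25) − (-2)·(-9) = 332
since m = R²·200 − 332²:  R² = (110224 + -65224) / 200 = 225
R = √225 = 15  ⇒  r_B = 15 − 8 = 7

rB=7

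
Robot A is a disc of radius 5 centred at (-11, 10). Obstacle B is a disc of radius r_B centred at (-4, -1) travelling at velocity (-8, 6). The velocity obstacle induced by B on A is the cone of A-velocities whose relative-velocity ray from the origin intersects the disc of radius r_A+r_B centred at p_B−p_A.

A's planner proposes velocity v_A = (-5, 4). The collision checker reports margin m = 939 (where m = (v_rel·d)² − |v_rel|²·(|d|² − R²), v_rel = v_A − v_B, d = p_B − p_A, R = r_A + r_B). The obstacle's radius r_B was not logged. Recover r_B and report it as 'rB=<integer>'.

m = 939
d = (7, -11);  v_rel = (3, -2),  |v_rel|² = 13
v_rel×d = (3)·(-11) − (-2)·(7) = -19
since m = R²·13 − (-19)²:  R² = (361 + 939) / 13 = 100
R = √100 = 10  ⇒  r_B = 10 − 5 = 5

rB=5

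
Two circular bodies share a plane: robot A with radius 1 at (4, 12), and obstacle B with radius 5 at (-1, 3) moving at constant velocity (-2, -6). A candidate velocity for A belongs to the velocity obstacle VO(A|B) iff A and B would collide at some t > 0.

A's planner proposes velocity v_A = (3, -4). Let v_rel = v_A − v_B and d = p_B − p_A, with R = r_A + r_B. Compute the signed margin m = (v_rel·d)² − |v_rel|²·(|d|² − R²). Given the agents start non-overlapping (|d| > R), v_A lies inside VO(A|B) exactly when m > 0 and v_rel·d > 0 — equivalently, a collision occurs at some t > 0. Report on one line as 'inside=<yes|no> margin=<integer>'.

d = (-5, -9),  |d|² = 106;  R = 1+5 = 6,  c = 106−6² = 70
v_rel = (5, 2),  |v_rel|² = 29;  v_rel·d = (5)·(-5) + (2)·(-9) = -43
29·t² + 86·t + 70 = 0  ⇒  m = (-43)² − 29·70 = -181
m = -181 < 0,  v_rel·d = -43 < 0  ⇒  outside

inside=no margin=-181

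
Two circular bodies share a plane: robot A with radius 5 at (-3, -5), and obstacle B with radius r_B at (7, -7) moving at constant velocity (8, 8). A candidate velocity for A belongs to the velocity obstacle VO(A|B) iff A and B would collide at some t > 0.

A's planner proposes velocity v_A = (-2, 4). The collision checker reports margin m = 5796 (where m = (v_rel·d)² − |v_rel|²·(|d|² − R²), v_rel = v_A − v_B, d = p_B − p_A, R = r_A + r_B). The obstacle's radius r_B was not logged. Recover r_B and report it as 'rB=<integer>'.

m = 5796
d = (10, -2);  v_rel = (-10, -4),  |v_rel|² = 116
v_rel×d = (-10)·(-2) − (-4)·(10) = 60
since m = R²·116 − 60²:  R² = (3600 + 5796) / 116 = 81
R = √81 = 9  ⇒  r_B = 9 − 5 = 4

rB=4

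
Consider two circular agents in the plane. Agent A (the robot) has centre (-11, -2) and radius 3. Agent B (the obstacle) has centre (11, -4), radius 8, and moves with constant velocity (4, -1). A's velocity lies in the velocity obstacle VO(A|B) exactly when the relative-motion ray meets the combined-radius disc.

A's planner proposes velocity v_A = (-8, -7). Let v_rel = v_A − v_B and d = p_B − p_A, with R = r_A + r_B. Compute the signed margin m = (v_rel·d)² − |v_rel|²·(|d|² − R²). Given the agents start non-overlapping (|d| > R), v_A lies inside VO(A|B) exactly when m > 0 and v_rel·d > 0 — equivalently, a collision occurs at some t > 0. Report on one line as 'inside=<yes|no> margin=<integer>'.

d = (22, -2),  |d|² = 488;  R = 3+8 = 11,  c = 488−11² = 367
v_rel = (-12, -6),  |v_rel|² = 180;  v_rel·d = (-12)·(22) + (-6)·(-2) = -252
180·t² + 504·t + 367 = 0  ⇒  m = (-252)² − 180·367 = -2556
m = -2556 < 0,  v_rel·d = -252 < 0  ⇒  outside

inside=no margin=-2556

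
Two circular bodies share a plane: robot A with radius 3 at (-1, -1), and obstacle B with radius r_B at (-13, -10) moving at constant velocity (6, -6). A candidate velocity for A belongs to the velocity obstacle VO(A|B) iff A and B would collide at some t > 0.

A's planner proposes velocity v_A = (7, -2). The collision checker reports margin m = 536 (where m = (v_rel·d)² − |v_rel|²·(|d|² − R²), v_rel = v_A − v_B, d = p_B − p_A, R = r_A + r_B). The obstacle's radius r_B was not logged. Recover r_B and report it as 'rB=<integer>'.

m = 536
d = (-12, -9);  v_rel = (1, 4),  |v_rel|² = 17
v_rel×d = (1)·(-9) − (4)·(-12) = 39
since m = R²·17 − 39²:  R² = (1521 + 536) / 17 = 121
R = √121 = 11  ⇒  r_B = 11 − 3 = 8

rB=8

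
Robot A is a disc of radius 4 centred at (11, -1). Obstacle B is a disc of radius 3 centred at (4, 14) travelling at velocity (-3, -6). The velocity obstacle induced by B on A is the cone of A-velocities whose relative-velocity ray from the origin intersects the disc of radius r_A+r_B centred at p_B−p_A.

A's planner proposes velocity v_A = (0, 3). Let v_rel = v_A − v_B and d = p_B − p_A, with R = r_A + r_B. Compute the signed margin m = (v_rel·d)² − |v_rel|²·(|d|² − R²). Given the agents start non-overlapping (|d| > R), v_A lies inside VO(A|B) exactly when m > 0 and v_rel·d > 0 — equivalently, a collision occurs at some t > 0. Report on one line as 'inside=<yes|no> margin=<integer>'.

d = (-7, 15),  |d|² = 274;  R = 4+3 = 7,  c = 274−7² = 225
v_rel = (3, 9),  |v_rel|² = 90;  v_rel·d = (3)·(-7) + (9)·(15) = 114
90·t² − 228·t + 225 = 0  ⇒  m = 114² − 90·225 = -7254
m = -7254 < 0,  v_rel·d = 114 > 0  ⇒  outside

inside=no margin=-7254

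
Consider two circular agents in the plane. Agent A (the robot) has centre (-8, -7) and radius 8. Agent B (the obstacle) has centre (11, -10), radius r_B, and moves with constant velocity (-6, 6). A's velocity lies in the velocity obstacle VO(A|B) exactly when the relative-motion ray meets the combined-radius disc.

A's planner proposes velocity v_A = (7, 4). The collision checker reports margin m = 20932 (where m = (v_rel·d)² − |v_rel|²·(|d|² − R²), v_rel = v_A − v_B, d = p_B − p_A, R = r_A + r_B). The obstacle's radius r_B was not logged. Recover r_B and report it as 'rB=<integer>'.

m = 20932
d = (19, -3);  v_rel = (13, -2),  |v_rel|² = 173
v_rel×d = (13)·(-3) − (-2)·(19) = -1
since m = R²·173 − (-1)²:  R² = (1 + 20932) / 173 = 121
R = √121 = 11  ⇒  r_B = 11 − 8 = 3

rB=3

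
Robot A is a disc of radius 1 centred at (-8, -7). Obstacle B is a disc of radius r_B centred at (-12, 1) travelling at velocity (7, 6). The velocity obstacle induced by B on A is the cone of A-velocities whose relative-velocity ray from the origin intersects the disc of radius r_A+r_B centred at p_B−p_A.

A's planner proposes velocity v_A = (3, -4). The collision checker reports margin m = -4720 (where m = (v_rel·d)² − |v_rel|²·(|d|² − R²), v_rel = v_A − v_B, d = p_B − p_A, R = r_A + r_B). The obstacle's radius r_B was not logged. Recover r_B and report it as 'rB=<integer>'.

m = -4720
d = (-4, 8);  v_rel = (-4, -10),  |v_rel|² = 116
v_rel×d = (-4)·(8) − (-10)·(-4) = -72
since m = R²·116 − (-72)²:  R² = (5184 + -4720) / 116 = 4
R = √4 = 2  ⇒  r_B = 2 − 1 = 1

rB=1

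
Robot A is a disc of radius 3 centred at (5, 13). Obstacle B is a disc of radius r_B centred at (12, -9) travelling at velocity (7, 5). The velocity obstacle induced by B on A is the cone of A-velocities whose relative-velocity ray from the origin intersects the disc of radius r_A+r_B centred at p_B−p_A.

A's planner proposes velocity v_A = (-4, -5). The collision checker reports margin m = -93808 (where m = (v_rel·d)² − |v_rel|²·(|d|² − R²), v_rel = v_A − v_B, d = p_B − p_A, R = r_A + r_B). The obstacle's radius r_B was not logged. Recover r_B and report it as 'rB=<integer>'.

m = -93808
d = (7, -22);  v_rel = (-11, -10),  |v_rel|² = 221
v_rel×d = (-11)·(-22) − (-10)·(7) = 312
since m = R²·221 − 312²:  R² = (97344 + -93808) / 221 = 16
R = √16 = 4  ⇒  r_B = 4 − 3 = 1

rB=1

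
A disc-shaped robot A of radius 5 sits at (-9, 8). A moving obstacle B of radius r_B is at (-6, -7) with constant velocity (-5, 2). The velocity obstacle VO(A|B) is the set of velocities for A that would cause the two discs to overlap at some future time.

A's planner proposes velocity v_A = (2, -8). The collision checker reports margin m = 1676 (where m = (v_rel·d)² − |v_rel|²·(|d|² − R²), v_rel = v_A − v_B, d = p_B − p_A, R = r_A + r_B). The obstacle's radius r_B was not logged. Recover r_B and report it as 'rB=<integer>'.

m = 1676
d = (3, -15);  v_rel = (7, -10),  |v_rel|² = 149
v_rel×d = (7)·(-15) − (-10)·(3) = -75
since m = R²·149 − (-75)²:  R² = (5625 + 1676) / 149 = 49
R = √49 = 7  ⇒  r_B = 7 − 5 = 2

rB=2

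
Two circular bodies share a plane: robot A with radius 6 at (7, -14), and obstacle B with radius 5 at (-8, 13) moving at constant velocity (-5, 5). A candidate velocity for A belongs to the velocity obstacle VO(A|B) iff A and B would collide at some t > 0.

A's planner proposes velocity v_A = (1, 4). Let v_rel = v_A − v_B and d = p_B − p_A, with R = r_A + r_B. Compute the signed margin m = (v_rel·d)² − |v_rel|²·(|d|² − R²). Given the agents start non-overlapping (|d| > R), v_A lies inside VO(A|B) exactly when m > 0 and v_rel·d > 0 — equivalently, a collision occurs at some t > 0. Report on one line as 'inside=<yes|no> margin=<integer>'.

d = (-15, 27),  |d|² = 954;  R = 6+5 = 11,  c = 954−11² = 833
v_rel = (6, -1),  |v_rel|² = 37;  v_rel·d = (6)·(-15) + (-1)·(27) = -117
37·t² + 234·t + 833 = 0  ⇒  m = (-117)² − 37·833 = -17132
m = -17132 < 0,  v_rel·d = -117 < 0  ⇒  outside

inside=no margin=-17132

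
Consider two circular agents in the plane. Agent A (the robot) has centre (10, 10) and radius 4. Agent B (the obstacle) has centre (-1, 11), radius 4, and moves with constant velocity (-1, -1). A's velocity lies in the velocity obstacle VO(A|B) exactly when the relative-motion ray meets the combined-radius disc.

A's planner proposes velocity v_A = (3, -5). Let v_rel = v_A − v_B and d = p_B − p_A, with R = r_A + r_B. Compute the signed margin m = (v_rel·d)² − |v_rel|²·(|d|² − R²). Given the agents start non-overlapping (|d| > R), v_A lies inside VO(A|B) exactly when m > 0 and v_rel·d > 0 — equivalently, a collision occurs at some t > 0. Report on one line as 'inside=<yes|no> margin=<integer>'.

d = (-11, 1),  |d|² = 122;  R = 4+4 = 8,  c = 122−8² = 58
v_rel = (4, -4),  |v_rel|² = 32;  v_rel·d = (4)·(-11) + (-4)·(1) = -48
32·t² + 96·t + 58 = 0  ⇒  m = (-48)² − 32·58 = 448
m = 448 > 0,  v_rel·d = -48 < 0  ⇒  outside

inside=no margin=448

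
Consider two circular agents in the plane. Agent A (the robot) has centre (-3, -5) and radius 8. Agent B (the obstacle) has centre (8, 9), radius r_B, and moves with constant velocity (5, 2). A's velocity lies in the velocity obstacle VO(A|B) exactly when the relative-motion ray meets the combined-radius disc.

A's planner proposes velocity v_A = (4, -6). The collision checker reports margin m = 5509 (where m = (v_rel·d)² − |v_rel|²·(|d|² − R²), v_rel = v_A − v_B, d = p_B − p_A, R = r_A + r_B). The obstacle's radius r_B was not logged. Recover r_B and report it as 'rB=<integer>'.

m = 5509
d = (11, 14);  v_rel = (-1, -8),  |v_rel|² = 65
v_rel×d = (-1)·(14) − (-8)·(11) = 74
since m = R²·65 − 74²:  R² = (5476 + 5509) / 65 = 169
R = √169 = 13  ⇒  r_B = 13 − 8 = 5

rB=5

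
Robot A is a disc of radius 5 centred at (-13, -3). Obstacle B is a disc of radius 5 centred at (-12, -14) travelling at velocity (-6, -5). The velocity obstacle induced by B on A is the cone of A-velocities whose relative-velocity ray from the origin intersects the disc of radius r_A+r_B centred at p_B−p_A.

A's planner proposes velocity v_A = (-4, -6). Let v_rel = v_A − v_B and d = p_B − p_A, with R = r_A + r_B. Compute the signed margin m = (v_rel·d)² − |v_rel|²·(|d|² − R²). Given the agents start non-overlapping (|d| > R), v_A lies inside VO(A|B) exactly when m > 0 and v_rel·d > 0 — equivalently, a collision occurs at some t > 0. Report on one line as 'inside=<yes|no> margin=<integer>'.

d = (1, -11),  |d|² = 122;  R = 5+5 = 10,  c = 122−10² = 22
v_rel = (2, -1),  |v_rel|² = 5;  v_rel·d = (2)·(1) + (-1)·(-11) = 13
5·t² − 26·t + 22 = 0  ⇒  m = 13² − 5·22 = 59
m = 59 > 0,  v_rel·d = 13 > 0  ⇒  inside

inside=yes margin=59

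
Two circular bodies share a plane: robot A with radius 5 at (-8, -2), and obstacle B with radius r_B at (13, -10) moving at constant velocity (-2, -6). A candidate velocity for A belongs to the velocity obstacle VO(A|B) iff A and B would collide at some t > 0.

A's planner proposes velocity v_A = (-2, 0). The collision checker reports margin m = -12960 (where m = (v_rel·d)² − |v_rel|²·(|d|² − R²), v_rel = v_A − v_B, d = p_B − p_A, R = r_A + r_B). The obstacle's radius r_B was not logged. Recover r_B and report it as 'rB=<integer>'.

m = -12960
d = (21, -8);  v_rel = (0, 6),  |v_rel|² = 36
v_rel×d = (0)·(-8) − (6)·(21) = -126
since m = R²·36 − (-126)²:  R² = (15876 + -12960) / 36 = 81
R = √81 = 9  ⇒  r_B = 9 − 5 = 4

rB=4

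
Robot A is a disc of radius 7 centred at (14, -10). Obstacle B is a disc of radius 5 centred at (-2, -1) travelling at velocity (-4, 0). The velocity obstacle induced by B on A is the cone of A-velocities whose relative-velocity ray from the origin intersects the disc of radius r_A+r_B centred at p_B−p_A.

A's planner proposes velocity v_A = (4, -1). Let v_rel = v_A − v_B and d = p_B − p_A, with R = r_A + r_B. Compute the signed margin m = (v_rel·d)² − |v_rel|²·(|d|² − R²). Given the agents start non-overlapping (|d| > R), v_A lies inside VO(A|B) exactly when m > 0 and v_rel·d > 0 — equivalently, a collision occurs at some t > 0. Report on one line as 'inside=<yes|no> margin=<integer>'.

d = (-16, 9),  |d|² = 337;  R = 7+5 = 12,  c = 337−12² = 193
v_rel = (8, -1),  |v_rel|² = 65;  v_rel·d = (8)·(-16) + (-1)·(9) = -137
65·t² + 274·t + 193 = 0  ⇒  m = (-137)² − 65·193 = 6224
m = 6224 > 0,  v_rel·d = -137 < 0  ⇒  outside

inside=no margin=6224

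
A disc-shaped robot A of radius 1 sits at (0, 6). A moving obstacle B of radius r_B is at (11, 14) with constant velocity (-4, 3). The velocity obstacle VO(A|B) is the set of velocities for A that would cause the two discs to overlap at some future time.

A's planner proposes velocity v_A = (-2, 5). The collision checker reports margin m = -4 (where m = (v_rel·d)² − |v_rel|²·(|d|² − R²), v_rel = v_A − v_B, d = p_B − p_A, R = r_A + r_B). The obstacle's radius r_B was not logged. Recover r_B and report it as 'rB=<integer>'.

m = -4
d = (11, 8);  v_rel = (2, 2),  |v_rel|² = 8
v_rel×d = (2)·(8) − (2)·(11) = -6
since m = R²·8 − (-6)²:  R² = (36 + -4) / 8 = 4
R = √4 = 2  ⇒  r_B = 2 − 1 = 1

rB=1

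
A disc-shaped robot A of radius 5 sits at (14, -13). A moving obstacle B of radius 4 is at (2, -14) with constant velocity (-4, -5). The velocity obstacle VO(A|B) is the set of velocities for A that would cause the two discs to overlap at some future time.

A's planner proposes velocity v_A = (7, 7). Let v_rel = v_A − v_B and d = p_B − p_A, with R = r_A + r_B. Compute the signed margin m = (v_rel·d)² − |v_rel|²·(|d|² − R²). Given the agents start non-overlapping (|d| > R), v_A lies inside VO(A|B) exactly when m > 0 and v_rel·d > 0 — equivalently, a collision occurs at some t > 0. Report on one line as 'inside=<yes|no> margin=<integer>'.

d = (-12, -1),  |d|² = 145;  R = 5+4 = 9,  c = 145−9² = 64
v_rel = (11, 12),  |v_rel|² = 265;  v_rel·d = (11)·(-12) + (12)·(-1) = -144
265·t² + 288·t + 64 = 0  ⇒  m = (-144)² − 265·64 = 3776
m = 3776 > 0,  v_rel·d = -144 < 0  ⇒  outside

inside=no margin=3776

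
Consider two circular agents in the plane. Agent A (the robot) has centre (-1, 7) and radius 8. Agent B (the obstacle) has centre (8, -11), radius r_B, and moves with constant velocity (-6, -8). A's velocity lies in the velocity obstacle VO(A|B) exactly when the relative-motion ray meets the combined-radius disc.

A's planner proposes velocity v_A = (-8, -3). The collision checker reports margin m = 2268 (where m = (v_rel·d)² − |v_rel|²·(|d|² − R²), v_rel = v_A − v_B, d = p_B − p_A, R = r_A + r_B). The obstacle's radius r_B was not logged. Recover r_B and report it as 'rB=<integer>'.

m = 2268
d = (9, -18);  v_rel = (-2, 5),  |v_rel|² = 29
v_rel×d = (-2)·(-18) − (5)·(9) = -9
since m = R²·29 − (-9)²:  R² = (81 + 2268) / 29 = 81
R = √81 = 9  ⇒  r_B = 9 − 8 = 1

rB=1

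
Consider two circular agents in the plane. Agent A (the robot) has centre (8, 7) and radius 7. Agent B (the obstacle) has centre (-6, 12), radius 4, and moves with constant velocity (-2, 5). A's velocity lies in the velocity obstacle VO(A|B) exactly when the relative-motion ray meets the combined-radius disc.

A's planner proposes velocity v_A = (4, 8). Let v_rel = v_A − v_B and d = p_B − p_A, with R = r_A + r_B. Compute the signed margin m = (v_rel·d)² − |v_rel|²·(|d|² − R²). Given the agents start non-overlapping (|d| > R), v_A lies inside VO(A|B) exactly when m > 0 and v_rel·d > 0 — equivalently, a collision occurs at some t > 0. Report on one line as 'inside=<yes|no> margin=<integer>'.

d = (-14, 5),  |d|² = 221;  R = 7+4 = 11,  c = 221−11² = 100
v_rel = (6, 3),  |v_rel|² = 45;  v_rel·d = (6)·(-14) + (3)·(5) = -69
45·t² + 138·t + 100 = 0  ⇒  m = (-69)² − 45·100 = 261
m = 261 > 0,  v_rel·d = -69 < 0  ⇒  outside

inside=no margin=261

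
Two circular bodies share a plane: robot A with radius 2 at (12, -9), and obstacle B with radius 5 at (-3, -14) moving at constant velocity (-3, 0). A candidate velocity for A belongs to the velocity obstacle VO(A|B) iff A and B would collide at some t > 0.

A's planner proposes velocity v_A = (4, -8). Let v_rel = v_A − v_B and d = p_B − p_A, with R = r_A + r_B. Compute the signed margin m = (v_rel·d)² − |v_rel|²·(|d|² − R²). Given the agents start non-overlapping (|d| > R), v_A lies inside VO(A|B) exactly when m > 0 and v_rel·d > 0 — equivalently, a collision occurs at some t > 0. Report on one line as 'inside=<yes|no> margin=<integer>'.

d = (-15, -5),  |d|² = 250;  R = 2+5 = 7,  c = 250−7² = 201
v_rel = (7, -8),  |v_rel|² = 113;  v_rel·d = (7)·(-15) + (-8)·(-5) = -65
113·t² + 130·t + 201 = 0  ⇒  m = (-65)² − 113·201 = -18488
m = -18488 < 0,  v_rel·d = -65 < 0  ⇒  outside

inside=no margin=-18488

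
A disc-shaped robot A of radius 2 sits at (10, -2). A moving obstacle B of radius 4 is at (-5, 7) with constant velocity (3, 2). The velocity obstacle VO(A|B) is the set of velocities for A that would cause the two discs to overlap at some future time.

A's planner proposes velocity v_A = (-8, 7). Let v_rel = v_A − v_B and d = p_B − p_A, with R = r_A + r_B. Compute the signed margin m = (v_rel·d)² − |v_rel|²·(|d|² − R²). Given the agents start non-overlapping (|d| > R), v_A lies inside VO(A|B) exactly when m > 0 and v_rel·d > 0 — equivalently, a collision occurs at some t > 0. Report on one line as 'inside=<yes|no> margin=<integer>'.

d = (-15, 9),  |d|² = 306;  R = 2+4 = 6,  c = 306−6² = 270
v_rel = (-11, 5),  |v_rel|² = 146;  v_rel·d = (-11)·(-15) + (5)·(9) = 210
146·t² − 420·t + 270 = 0  ⇒  m = 210² − 146·270 = 4680
m = 4680 > 0,  v_rel·d = 210 > 0  ⇒  inside

inside=yes margin=4680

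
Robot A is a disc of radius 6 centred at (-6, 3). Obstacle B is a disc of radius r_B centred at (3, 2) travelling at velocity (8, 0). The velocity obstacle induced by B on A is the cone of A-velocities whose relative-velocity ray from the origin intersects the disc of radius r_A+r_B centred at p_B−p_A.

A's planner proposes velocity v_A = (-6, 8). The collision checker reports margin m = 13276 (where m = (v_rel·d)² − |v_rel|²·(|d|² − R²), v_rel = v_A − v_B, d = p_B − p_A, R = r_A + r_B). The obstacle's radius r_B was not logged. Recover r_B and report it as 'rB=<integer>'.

m = 13276
d = (9, -1);  v_rel = (-14, 8),  |v_rel|² = 260
v_rel×d = (-14)·(-1) − (8)·(9) = -58
since m = R²·260 − (-58)²:  R² = (3364 + 13276) / 260 = 64
R = √64 = 8  ⇒  r_B = 8 − 6 = 2

rB=2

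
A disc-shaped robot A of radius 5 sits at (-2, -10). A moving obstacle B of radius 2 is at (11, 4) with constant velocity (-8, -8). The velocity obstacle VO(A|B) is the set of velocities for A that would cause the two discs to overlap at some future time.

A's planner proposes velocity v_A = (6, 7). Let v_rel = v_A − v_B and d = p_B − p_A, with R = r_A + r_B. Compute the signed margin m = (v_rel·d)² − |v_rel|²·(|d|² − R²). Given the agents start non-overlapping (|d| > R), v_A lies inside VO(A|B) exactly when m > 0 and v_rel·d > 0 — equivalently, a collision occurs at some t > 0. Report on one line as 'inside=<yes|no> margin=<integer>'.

d = (13, 14),  |d|² = 365;  R = 5+2 = 7,  c = 365−7² = 316
v_rel = (14, 15),  |v_rel|² = 421;  v_rel·d = (14)·(13) + (15)·(14) = 392
421·t² − 784·t + 316 = 0  ⇒  m = 392² − 421·316 = 20628
m = 20628 > 0,  v_rel·d = 392 > 0  ⇒  inside

inside=yes margin=20628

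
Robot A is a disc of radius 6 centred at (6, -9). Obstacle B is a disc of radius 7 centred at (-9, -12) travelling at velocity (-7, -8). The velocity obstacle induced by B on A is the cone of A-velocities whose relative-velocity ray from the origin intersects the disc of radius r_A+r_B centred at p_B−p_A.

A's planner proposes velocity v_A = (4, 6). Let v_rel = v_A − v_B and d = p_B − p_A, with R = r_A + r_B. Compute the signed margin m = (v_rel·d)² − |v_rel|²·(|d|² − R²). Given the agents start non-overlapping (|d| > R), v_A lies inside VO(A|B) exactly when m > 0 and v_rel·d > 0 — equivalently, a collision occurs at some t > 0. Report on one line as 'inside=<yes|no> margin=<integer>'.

d = (-15, -3),  |d|² = 234;  R = 6+7 = 13,  c = 234−13² = 65
v_rel = (11, 14),  |v_rel|² = 317;  v_rel·d = (11)·(-15) + (14)·(-3) = -207
317·t² + 414·t + 65 = 0  ⇒  m = (-207)² − 317·65 = 22244
m = 22244 > 0,  v_rel·d = -207 < 0  ⇒  outside

inside=no margin=22244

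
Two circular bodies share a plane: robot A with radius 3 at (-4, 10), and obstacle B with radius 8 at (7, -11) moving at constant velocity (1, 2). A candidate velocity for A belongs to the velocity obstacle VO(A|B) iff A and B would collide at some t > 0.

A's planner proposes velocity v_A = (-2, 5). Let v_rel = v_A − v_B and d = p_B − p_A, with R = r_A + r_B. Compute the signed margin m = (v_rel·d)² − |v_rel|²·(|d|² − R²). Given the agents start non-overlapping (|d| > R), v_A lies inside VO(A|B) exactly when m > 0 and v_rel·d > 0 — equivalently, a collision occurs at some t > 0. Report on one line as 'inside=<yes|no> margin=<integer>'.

d = (11, -21),  |d|² = 562;  R = 3+8 = 11,  c = 562−11² = 441
v_rel = (-3, 3),  |v_rel|² = 18;  v_rel·d = (-3)·(11) + (3)·(-21) = -96
18·t² + 192·t + 441 = 0  ⇒  m = (-96)² − 18·441 = 1278
m = 1278 > 0,  v_rel·d = -96 < 0  ⇒  outside

inside=no margin=1278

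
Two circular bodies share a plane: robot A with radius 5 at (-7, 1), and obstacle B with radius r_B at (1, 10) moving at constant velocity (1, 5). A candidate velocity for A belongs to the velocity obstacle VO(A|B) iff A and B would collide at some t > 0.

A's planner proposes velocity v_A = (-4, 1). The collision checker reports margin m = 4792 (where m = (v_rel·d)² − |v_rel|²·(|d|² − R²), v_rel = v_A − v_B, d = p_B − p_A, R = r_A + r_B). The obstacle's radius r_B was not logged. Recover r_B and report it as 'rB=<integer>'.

m = 4792
d = (8, 9);  v_rel = (-5, -4),  |v_rel|² = 41
v_rel×d = (-5)·(9) − (-4)·(8) = -13
since m = R²·41 − (-13)²:  R² = (169 + 4792) / 41 = 121
R = √121 = 11  ⇒  r_B = 11 − 5 = 6

rB=6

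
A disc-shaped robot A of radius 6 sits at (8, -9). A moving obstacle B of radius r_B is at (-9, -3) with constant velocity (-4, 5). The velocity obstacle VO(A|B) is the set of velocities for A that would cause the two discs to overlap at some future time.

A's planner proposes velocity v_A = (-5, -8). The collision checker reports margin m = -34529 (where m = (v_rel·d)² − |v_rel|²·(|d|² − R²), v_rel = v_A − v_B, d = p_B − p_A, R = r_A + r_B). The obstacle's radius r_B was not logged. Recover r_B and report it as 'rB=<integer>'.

m = -34529
d = (-17, 6);  v_rel = (-1, -13),  |v_rel|² = 170
v_rel×d = (-1)·(6) − (-13)·(-17) = -227
since m = R²·170 − (-227)²:  R² = (51529 + -34529) / 170 = 100
R = √100 = 10  ⇒  r_B = 10 − 6 = 4

rB=4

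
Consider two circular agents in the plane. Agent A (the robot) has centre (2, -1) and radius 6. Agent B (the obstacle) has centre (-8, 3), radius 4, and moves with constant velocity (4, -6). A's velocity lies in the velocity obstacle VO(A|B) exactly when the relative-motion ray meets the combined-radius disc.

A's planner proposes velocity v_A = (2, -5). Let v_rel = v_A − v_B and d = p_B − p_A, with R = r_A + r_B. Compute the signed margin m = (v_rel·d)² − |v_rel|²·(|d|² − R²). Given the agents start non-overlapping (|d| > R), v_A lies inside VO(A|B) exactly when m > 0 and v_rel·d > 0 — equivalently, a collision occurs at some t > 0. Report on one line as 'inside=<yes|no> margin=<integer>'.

d = (-10, 4),  |d|² = 116;  R = 6+4 = 10,  c = 116−10² = 16
v_rel = (-2, 1),  |v_rel|² = 5;  v_rel·d = (-2)·(-10) + (1)·(4) = 24
5·t² − 48·t + 16 = 0  ⇒  m = 24² − 5·16 = 496
m = 496 > 0,  v_rel·d = 24 > 0  ⇒  inside

inside=yes margin=496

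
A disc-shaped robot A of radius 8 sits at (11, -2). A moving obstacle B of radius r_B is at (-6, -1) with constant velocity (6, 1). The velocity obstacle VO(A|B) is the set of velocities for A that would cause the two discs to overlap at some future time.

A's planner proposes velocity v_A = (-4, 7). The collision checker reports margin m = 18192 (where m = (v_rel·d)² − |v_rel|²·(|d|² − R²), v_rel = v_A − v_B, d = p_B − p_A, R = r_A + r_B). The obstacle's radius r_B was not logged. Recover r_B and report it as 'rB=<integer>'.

m = 18192
d = (-17, 1);  v_rel = (-10, 6),  |v_rel|² = 136
v_rel×d = (-10)·(1) − (6)·(-17) = 92
since m = R²·136 − 92²:  R² = (8464 + 18192) / 136 = 196
R = √196 = 14  ⇒  r_B = 14 − 8 = 6

rB=6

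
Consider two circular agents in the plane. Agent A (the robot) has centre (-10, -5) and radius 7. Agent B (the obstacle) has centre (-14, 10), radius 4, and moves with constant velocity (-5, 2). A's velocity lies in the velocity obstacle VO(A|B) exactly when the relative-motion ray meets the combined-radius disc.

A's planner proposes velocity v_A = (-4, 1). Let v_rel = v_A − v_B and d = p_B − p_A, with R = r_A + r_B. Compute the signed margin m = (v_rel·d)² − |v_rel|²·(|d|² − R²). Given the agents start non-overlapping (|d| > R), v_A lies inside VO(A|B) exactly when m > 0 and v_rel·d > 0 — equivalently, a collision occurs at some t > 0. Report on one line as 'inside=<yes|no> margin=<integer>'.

d = (-4, 15),  |d|² = 241;  R = 7+4 = 11,  c = 241−11² = 120
v_rel = (1, -1),  |v_rel|² = 2;  v_rel·d = (1)·(-4) + (-1)·(15) = -19
2·t² + 38·t + 120 = 0  ⇒  m = (-19)² − 2·120 = 121
m = 121 > 0,  v_rel·d = -19 < 0  ⇒  outside

inside=no margin=121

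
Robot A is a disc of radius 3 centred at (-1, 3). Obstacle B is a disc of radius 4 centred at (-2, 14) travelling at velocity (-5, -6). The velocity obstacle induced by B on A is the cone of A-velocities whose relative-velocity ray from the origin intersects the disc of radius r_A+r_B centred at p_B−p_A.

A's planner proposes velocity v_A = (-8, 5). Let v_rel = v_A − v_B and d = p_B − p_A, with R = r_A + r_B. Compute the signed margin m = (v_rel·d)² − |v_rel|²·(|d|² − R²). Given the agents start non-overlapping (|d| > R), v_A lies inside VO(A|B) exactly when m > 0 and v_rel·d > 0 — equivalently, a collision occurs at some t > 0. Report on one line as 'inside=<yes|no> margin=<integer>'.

d = (-1, 11),  |d|² = 122;  R = 3+4 = 7,  c = 122−7² = 73
v_rel = (-3, 11),  |v_rel|² = 130;  v_rel·d = (-3)·(-1) + (11)·(11) = 124
130·t² − 248·t + 73 = 0  ⇒  m = 124² − 130·73 = 5886
m = 5886 > 0,  v_rel·d = 124 > 0  ⇒  inside

inside=yes margin=5886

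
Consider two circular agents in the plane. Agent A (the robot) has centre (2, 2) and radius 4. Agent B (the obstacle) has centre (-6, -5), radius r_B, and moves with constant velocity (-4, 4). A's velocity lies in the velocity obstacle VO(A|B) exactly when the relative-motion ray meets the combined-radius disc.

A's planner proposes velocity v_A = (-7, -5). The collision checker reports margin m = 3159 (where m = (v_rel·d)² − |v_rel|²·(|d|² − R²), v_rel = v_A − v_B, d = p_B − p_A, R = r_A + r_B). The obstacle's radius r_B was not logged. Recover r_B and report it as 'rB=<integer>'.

m = 3159
d = (-8, -7);  v_rel = (-3, -9),  |v_rel|² = 90
v_rel×d = (-3)·(-7) − (-9)·(-8) = -51
since m = R²·90 − (-51)²:  R² = (2601 + 3159) / 90 = 64
R = √64 = 8  ⇒  r_B = 8 − 4 = 4

rB=4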